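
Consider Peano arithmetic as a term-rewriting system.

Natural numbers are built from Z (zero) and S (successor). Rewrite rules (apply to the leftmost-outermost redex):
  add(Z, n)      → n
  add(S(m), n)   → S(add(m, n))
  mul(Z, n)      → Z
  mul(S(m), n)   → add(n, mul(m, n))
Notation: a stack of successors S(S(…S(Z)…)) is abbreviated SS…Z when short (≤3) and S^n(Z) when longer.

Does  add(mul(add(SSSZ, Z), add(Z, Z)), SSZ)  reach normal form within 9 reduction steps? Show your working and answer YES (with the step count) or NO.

Answer: NO — after 9 steps the term is add(mul(S(add(Z, Z)), add(Z, Z)), SSZ), not yet normal

Working:
  start: add(mul(add(SSSZ, Z), add(Z, Z)), SSZ)
  →1  add(mul(S(add(SSZ, Z)), add(Z, Z)), SSZ)
  →2  add(add(add(Z, Z), mul(add(SSZ, Z), add(Z, Z))), SSZ)
  →3  add(add(Z, mul(add(SSZ, Z), add(Z, Z))), SSZ)
  →4  add(mul(add(SSZ, Z), add(Z, Z)), SSZ)
  →5  add(mul(S(add(SZ, Z)), add(Z, Z)), SSZ)
  →6  add(add(add(Z, Z), mul(add(SZ, Z), add(Z, Z))), SSZ)
  →7  add(add(Z, mul(add(SZ, Z), add(Z, Z))), SSZ)
  →8  add(mul(add(SZ, Z), add(Z, Z)), SSZ)
  →9  add(mul(S(add(Z, Z)), add(Z, Z)), SSZ)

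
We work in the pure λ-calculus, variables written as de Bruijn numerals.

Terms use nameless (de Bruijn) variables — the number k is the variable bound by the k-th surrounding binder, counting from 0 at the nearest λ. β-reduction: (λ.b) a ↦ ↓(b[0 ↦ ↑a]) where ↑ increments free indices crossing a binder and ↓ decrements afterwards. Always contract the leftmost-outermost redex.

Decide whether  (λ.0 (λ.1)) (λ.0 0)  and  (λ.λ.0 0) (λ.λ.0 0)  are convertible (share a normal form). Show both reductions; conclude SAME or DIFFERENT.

Term A:
  start: (λ.0 (λ.1)) (λ.0 0)
  step 1: (λ.0 0) (λ.λ.0 0)
  step 2: (λ.λ.0 0) (λ.λ.0 0)
  step 3: λ.0 0

Term B:
  start: (λ.λ.0 0) (λ.λ.0 0)
  step 1: λ.0 0

Answer: SAME — A ⇓ λ.0 0, B ⇓ λ.0 0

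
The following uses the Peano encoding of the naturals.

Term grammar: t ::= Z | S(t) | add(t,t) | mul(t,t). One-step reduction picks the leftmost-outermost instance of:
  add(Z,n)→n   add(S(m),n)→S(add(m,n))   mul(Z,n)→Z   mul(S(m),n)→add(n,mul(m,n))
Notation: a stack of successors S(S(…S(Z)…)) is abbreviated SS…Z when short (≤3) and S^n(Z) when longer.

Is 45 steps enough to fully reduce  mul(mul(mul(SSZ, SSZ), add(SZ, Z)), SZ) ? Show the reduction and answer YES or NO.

  start: mul(mul(mul(SSZ, SSZ), add(SZ, Z)), SZ)
  →1  mul(mul(add(SSZ, mul(SZ, SSZ)), add(SZ, Z)), SZ)
  →2  mul(mul(S(add(SZ, mul(SZ, SSZ))), add(SZ, Z)), SZ)
  →3  mul(add(add(SZ, Z), mul(add(SZ, mul(SZ, SSZ)), add(SZ, Z))), SZ)
  →4  mul(add(S(add(Z, Z)), mul(add(SZ, mul(SZ, SSZ)), add(SZ, Z))), SZ)
  →5  mul(S(add(add(Z, Z), mul(add(SZ, mul(SZ, SSZ)), add(SZ, Z)))), SZ)
  →6  add(SZ, mul(add(add(Z, Z), mul(add(SZ, mul(SZ, SSZ)), add(SZ, Z))), SZ))
  →7  S(add(Z, mul(add(add(Z, Z), mul(add(SZ, mul(SZ, SSZ)), add(SZ, Z))), SZ)))
  →8  S(mul(add(add(Z, Z), mul(add(SZ, mul(SZ, SSZ)), add(SZ, Z))), SZ))
  →9  S(mul(add(Z, mul(add(SZ, mul(SZ, SSZ)), add(SZ, Z))), SZ))
  →10  S(mul(mul(add(SZ, mul(SZ, SSZ)), add(SZ, Z)), SZ))
  →11  S(mul(mul(S(add(Z, mul(SZ, SSZ))), add(SZ, Z)), SZ))
  →12  S(mul(add(add(SZ, Z), mul(add(Z, mul(SZ, SSZ)), add(SZ, Z))), SZ))
  →13  S(mul(add(S(add(Z, Z)), mul(add(Z, mul(SZ, SSZ)), add(SZ, Z))), SZ))
  →14  S(mul(S(add(add(Z, Z), mul(add(Z, mul(SZ, SSZ)), add(SZ, Z)))), SZ))
  →15  S(add(SZ, mul(add(add(Z, Z), mul(add(Z, mul(SZ, SSZ)), add(SZ, Z))), SZ)))
  →16  S(S(add(Z, mul(add(add(Z, Z), mul(add(Z, mul(SZ, SSZ)), add(SZ, Z))), SZ))))
  →17  S(S(mul(add(add(Z, Z), mul(add(Z, mul(SZ, SSZ)), add(SZ, Z))), SZ)))
  →18  S(S(mul(add(Z, mul(add(Z, mul(SZ, SSZ)), add(SZ, Z))), SZ)))
  →19  S(S(mul(mul(add(Z, mul(SZ, SSZ)), add(SZ, Z)), SZ)))
  →20  S(S(mul(mul(mul(SZ, SSZ), add(SZ, Z)), SZ)))
  →21  S(S(mul(mul(add(SSZ, mul(Z, SSZ)), add(SZ, Z)), SZ)))
  →22  S(S(mul(mul(S(add(SZ, mul(Z, SSZ))), add(SZ, Z)), SZ)))
  →23  S(S(mul(add(add(SZ, Z), mul(add(SZ, mul(Z, SSZ)), add(SZ, Z))), SZ)))
  →24  S(S(mul(add(S(add(Z, Z)), mul(add(SZ, mul(Z, SSZ)), add(SZ, Z))), SZ)))
  →25  S(S(mul(S(add(add(Z, Z), mul(add(SZ, mul(Z, SSZ)), add(SZ, Z)))), SZ)))
  →26  S(S(add(SZ, mul(add(add(Z, Z), mul(add(SZ, mul(Z, SSZ)), add(SZ, Z))), SZ))))
  →27  S(S(S(add(Z, mul(add(add(Z, Z), mul(add(SZ, mul(Z, SSZ)), add(SZ, Z))), SZ)))))
  →28  S(S(S(mul(add(add(Z, Z), mul(add(SZ, mul(Z, SSZ)), add(SZ, Z))), SZ))))
  →29  S(S(S(mul(add(Z, mul(add(SZ, mul(Z, SSZ)), add(SZ, Z))), SZ))))
  →30  S(S(S(mul(mul(add(SZ, mul(Z, SSZ)), add(SZ, Z)), SZ))))
  →31  S(S(S(mul(mul(S(add(Z, mul(Z, SSZ))), add(SZ, Z)), SZ))))
  →32  S(S(S(mul(add(add(SZ, Z), mul(add(Z, mul(Z, SSZ)), add(SZ, Z))), SZ))))
  →33  S(S(S(mul(add(S(add(Z, Z)), mul(add(Z, mul(Z, SSZ)), add(SZ, Z))), SZ))))
  →34  S(S(S(mul(S(add(add(Z, Z), mul(add(Z, mul(Z, SSZ)), add(SZ, Z)))), SZ))))
  →35  S(S(S(add(SZ, mul(add(add(Z, Z), mul(add(Z, mul(Z, SSZ)), add(SZ, Z))), SZ)))))
  →36  S(S(S(S(add(Z, mul(add(add(Z, Z), mul(add(Z, mul(Z, SSZ)), add(SZ, Z))), SZ))))))
  →37  S(S(S(S(mul(add(add(Z, Z), mul(add(Z, mul(Z, SSZ)), add(SZ, Z))), SZ)))))
  →38  S(S(S(S(mul(add(Z, mul(add(Z, mul(Z, SSZ)), add(SZ, Z))), SZ)))))
  →39  S(S(S(S(mul(mul(add(Z, mul(Z, SSZ)), add(SZ, Z)), SZ)))))
  →40  S(S(S(S(mul(mul(mul(Z, SSZ), add(SZ, Z)), SZ)))))
  →41  S(S(S(S(mul(mul(Z, add(SZ, Z)), SZ)))))
  →42  S(S(S(S(mul(Z, SZ)))))
  →43  S^4(Z)

Answer: YES — reaches normal form S^4(Z) in 43 ≤ 45 steps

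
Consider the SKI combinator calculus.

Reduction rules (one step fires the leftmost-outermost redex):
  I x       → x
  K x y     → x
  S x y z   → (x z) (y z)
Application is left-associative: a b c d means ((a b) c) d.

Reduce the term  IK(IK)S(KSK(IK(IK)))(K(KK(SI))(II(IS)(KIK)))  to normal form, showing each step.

Answer: normal form = S(KK)  (in 7 steps)

Working:
  start: IK(IK)S(KSK(IK(IK)))(K(KK(SI))(II(IS)(KIK)))
  step 1: K(IK)S(KSK(IK(IK)))(K(KK(SI))(II(IS)(KIK)))
  step 2: IK(KSK(IK(IK)))(K(KK(SI))(II(IS)(KIK)))
  step 3: K(KSK(IK(IK)))(K(KK(SI))(II(IS)(KIK)))
  step 4: KSK(IK(IK))
  step 5: S(IK(IK))
  step 6: S(K(IK))
  step 7: S(KK)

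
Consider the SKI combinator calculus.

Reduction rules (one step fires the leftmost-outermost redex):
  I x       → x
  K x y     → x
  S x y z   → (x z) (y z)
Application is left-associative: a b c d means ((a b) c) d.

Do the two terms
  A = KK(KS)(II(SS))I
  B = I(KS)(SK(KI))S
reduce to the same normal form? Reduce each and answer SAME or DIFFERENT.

Answer: SAME — A ⇓ SS, B ⇓ SS

Reduction:
Term A:
  start: KK(KS)(II(SS))I
  →1  K(II(SS))I
  →2  II(SS)
  →3  I(SS)
  →4  SS

Term B:
  start: I(KS)(SK(KI))S
  →1  KS(SK(KI))S
  →2  SS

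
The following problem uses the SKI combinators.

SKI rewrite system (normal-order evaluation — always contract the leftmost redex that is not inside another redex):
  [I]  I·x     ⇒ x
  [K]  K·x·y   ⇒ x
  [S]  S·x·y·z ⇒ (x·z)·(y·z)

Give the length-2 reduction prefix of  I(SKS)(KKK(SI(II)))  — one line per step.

  start: I(SKS)(KKK(SI(II)))
  step 1: SKS(KKK(SI(II)))
  step 2: K(KKK(SI(II)))(S(KKK(SI(II))))

Answer: after 2 steps: K(KKK(SI(II)))(S(KKK(SI(II))))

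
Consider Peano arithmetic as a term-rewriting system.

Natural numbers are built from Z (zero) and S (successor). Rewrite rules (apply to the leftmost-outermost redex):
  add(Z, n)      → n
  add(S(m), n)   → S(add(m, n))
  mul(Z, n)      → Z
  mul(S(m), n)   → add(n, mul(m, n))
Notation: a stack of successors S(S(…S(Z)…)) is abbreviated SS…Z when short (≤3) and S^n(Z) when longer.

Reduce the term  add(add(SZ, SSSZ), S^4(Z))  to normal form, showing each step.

Answer: normal form = S^8(Z)  (in 7 steps)

Derivation:
  start: add(add(SZ, SSSZ), S^4(Z))
  →1  add(S(add(Z, SSSZ)), S^4(Z))
  →2  S(add(add(Z, SSSZ), S^4(Z)))
  →3  S(add(SSSZ, S^4(Z)))
  →4  S(S(add(SSZ, S^4(Z))))
  →5  S(S(S(add(SZ, S^4(Z)))))
  →6  S(S(S(S(add(Z, S^4(Z))))))
  →7  S^8(Z)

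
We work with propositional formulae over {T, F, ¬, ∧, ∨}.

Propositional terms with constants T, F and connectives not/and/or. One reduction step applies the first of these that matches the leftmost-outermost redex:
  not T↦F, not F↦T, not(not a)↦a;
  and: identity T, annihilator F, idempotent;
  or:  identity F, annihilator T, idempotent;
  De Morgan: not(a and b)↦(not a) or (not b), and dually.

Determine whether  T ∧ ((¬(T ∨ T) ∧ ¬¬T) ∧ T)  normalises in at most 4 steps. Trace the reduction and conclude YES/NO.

  start: T ∧ ((¬(T ∨ T) ∧ ¬¬T) ∧ T)
  →1  (¬(T ∨ T) ∧ ¬¬T) ∧ T
  →2  ¬(T ∨ T) ∧ ¬¬T
  →3  (¬T ∧ ¬T) ∧ ¬¬T
  →4  ¬T ∧ ¬¬T

Answer: NO — after 4 steps the term is ¬T ∧ ¬¬T, not yet normal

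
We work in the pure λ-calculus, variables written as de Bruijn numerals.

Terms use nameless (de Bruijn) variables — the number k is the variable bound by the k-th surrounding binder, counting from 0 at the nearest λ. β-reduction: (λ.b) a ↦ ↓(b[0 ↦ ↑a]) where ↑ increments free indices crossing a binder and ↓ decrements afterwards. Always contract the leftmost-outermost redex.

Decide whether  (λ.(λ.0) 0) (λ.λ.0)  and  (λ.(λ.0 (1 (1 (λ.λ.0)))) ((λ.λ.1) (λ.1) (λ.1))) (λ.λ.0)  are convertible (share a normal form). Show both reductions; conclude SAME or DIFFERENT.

Term A:
  start: (λ.(λ.0) 0) (λ.λ.0)
  [1] (λ.0) (λ.λ.0)
  [2] λ.λ.0

Term B:
  start: (λ.(λ.0 (1 (1 (λ.λ.0)))) ((λ.λ.1) (λ.1) (λ.1))) (λ.λ.0)
  [1] (λ.0 ((λ.λ.0) ((λ.λ.0) (λ.λ.0)))) ((λ.λ.1) (λ.λ.λ.0) (λ.λ.λ.0))
  [2] (λ.λ.1) (λ.λ.λ.0) (λ.λ.λ.0) ((λ.λ.0) ((λ.λ.0) (λ.λ.0)))
  [3] (λ.λ.λ.λ.0) (λ.λ.λ.0) ((λ.λ.0) ((λ.λ.0) (λ.λ.0)))
  [4] (λ.λ.λ.0) ((λ.λ.0) ((λ.λ.0) (λ.λ.0)))
  [5] λ.λ.0

Answer: SAME — A ⇓ λ.λ.0, B ⇓ λ.λ.0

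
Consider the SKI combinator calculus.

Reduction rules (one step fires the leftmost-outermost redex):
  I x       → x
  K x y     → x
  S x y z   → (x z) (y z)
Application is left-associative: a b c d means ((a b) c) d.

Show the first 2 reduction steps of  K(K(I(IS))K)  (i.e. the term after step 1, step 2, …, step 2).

  start: K(K(I(IS))K)
  step 1: K(I(IS))
  step 2: K(IS)

Answer: after 2 steps: K(IS)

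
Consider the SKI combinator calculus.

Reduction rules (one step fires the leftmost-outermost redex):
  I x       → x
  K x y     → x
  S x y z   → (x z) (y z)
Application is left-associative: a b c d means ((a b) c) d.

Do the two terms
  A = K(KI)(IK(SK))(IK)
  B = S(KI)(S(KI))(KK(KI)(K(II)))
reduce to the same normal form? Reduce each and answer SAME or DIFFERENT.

Answer: DIFFERENT — A ⇓ I, B ⇓ S(KI)(K(KI))

Derivation:
Term A:
  start: K(KI)(IK(SK))(IK)
  [1] KI(IK)
  [2] I

Term B:
  start: S(KI)(S(KI))(KK(KI)(K(II)))
  [1] KI(KK(KI)(K(II)))(S(KI)(KK(KI)(K(II))))
  [2] I(S(KI)(KK(KI)(K(II))))
  [3] S(KI)(KK(KI)(K(II)))
  [4] S(KI)(K(K(II)))
  [5] S(KI)(K(KI))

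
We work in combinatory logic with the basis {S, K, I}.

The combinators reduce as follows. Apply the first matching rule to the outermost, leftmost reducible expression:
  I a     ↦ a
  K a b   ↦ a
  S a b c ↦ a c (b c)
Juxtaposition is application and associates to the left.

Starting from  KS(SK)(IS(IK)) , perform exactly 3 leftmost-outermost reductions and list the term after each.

Answer: after 3 steps: S(SK)

Working:
  start: KS(SK)(IS(IK))
  [1] S(IS(IK))
  [2] S(S(IK))
  [3] S(SK)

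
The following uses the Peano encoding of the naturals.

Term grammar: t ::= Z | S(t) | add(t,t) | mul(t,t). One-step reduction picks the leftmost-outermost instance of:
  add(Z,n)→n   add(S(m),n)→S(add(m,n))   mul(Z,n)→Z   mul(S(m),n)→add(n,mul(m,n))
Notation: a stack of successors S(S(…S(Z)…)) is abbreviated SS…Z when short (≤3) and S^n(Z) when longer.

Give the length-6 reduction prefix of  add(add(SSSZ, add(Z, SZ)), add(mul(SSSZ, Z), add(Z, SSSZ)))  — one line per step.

  start: add(add(SSSZ, add(Z, SZ)), add(mul(SSSZ, Z), add(Z, SSSZ)))
  step 1: add(S(add(SSZ, add(Z, SZ))), add(mul(SSSZ, Z), add(Z, SSSZ)))
  step 2: S(add(add(SSZ, add(Z, SZ)), add(mul(SSSZ, Z), add(Z, SSSZ))))
  step 3: S(add(S(add(SZ, add(Z, SZ))), add(mul(SSSZ, Z), add(Z, SSSZ))))
  step 4: S(S(add(add(SZ, add(Z, SZ)), add(mul(SSSZ, Z), add(Z, SSSZ)))))
  step 5: S(S(add(S(add(Z, add(Z, SZ))), add(mul(SSSZ, Z), add(Z, SSSZ)))))
  step 6: S(S(S(add(add(Z, add(Z, SZ)), add(mul(SSSZ, Z), add(Z, SSSZ))))))

Answer: after 6 steps: S(S(S(add(add(Z, add(Z, SZ)), add(mul(SSSZ, Z), add(Z, SSSZ))))))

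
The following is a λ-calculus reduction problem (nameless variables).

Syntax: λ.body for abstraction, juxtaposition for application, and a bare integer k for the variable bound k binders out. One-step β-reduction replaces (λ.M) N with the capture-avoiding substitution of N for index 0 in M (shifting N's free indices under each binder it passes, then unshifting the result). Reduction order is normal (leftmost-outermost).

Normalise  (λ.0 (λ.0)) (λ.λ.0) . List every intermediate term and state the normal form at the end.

  start: (λ.0 (λ.0)) (λ.λ.0)
  step 1: (λ.λ.0) (λ.0)
  step 2: λ.0

Answer: normal form = λ.0  (in 2 steps)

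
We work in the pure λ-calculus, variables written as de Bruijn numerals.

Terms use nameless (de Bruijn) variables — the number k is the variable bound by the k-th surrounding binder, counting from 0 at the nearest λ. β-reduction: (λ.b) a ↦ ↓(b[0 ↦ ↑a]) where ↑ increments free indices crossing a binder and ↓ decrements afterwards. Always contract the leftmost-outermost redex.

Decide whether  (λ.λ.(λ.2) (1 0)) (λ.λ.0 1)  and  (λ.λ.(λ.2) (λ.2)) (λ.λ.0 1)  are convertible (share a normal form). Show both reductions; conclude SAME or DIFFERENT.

Term A:
  start: (λ.λ.(λ.2) (1 0)) (λ.λ.0 1)
  →1  λ.(λ.λ.λ.0 1) ((λ.λ.0 1) 0)
  →2  λ.λ.λ.0 1

Term B:
  start: (λ.λ.(λ.2) (λ.2)) (λ.λ.0 1)
  →1  λ.(λ.λ.λ.0 1) (λ.λ.λ.0 1)
  →2  λ.λ.λ.0 1

Answer: SAME — A ⇓ λ.λ.λ.0 1, B ⇓ λ.λ.λ.0 1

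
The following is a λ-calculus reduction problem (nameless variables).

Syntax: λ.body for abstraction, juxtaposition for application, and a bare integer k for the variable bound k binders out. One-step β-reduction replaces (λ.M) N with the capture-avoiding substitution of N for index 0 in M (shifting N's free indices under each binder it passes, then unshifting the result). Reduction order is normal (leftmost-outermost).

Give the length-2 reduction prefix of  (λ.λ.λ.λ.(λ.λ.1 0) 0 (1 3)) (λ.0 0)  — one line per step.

Answer: after 2 steps: λ.λ.λ.(λ.1 0) (1 (λ.0 0))

Working:
  start: (λ.λ.λ.λ.(λ.λ.1 0) 0 (1 3)) (λ.0 0)
  step 1: λ.λ.λ.(λ.λ.1 0) 0 (1 (λ.0 0))
  step 2: λ.λ.λ.(λ.1 0) (1 (λ.0 0))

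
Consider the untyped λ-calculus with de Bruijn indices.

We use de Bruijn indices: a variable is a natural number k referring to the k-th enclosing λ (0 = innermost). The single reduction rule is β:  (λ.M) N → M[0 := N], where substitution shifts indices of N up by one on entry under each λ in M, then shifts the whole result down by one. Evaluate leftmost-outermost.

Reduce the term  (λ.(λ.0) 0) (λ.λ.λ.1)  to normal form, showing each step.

Answer: normal form = λ.λ.λ.1  (in 2 steps)

Reduction:
  start: (λ.(λ.0) 0) (λ.λ.λ.1)
  step 1: (λ.0) (λ.λ.λ.1)
  step 2: λ.λ.λ.1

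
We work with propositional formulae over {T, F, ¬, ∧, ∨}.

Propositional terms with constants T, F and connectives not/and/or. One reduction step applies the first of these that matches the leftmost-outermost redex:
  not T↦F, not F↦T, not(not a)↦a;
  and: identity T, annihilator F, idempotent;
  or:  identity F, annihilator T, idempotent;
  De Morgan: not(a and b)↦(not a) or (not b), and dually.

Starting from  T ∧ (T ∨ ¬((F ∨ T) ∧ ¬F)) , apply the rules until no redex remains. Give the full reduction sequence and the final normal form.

  start: T ∧ (T ∨ ¬((F ∨ T) ∧ ¬F))
  [1] T ∨ ¬((F ∨ T) ∧ ¬F)
  [2] T

Answer: normal form = T  (in 2 steps)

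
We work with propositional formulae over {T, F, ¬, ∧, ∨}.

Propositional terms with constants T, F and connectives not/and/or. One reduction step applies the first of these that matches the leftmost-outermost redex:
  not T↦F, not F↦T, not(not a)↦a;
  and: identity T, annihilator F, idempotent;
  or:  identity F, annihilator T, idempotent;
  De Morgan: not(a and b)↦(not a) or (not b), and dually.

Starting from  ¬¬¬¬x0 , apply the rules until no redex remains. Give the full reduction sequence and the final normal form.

Answer: normal form = x0  (in 2 steps)

Derivation:
  start: ¬¬¬¬x0
  [1] ¬¬x0
  [2] x0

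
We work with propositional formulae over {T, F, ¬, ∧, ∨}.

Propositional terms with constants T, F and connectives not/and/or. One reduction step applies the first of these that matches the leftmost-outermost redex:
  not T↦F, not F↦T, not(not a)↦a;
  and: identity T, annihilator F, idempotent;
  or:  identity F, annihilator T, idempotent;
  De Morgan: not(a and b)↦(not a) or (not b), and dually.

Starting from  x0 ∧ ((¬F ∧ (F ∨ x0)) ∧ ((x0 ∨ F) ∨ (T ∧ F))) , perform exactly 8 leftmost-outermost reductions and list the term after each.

  start: x0 ∧ ((¬F ∧ (F ∨ x0)) ∧ ((x0 ∨ F) ∨ (T ∧ F)))
  step 1: x0 ∧ ((T ∧ (F ∨ x0)) ∧ ((x0 ∨ F) ∨ (T ∧ F)))
  step 2: x0 ∧ ((F ∨ x0) ∧ ((x0 ∨ F) ∨ (T ∧ F)))
  step 3: x0 ∧ (x0 ∧ ((x0 ∨ F) ∨ (T ∧ F)))
  step 4: x0 ∧ (x0 ∧ (x0 ∨ (T ∧ F)))
  step 5: x0 ∧ (x0 ∧ (x0 ∨ F))
  step 6: x0 ∧ (x0 ∧ x0)
  step 7: x0 ∧ x0
  step 8: x0

Answer: after 8 steps: x0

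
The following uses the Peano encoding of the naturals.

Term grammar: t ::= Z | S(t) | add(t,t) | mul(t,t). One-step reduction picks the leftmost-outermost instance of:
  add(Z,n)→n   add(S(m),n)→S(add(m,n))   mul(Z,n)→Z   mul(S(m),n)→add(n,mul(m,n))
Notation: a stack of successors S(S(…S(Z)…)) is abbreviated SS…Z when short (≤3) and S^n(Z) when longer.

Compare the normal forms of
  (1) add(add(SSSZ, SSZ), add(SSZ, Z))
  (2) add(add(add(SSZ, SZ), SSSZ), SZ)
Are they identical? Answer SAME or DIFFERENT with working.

Answer: SAME — A ⇓ S^7(Z), B ⇓ S^7(Z)

Reduction:
Term A:
  start: add(add(SSSZ, SSZ), add(SSZ, Z))
  [1] add(S(add(SSZ, SSZ)), add(SSZ, Z))
  [2] S(add(add(SSZ, SSZ), add(SSZ, Z)))
  [3] S(add(S(add(SZ, SSZ)), add(SSZ, Z)))
  [4] S(S(add(add(SZ, SSZ), add(SSZ, Z))))
  [5] S(S(add(S(add(Z, SSZ)), add(SSZ, Z))))
  [6] S(S(S(add(add(Z, SSZ), add(SSZ, Z)))))
  [7] S(S(S(add(SSZ, add(SSZ, Z)))))
  [8] S(S(S(S(add(SZ, add(SSZ, Z))))))
  [9] S(S(S(S(S(add(Z, add(SSZ, Z)))))))
  [10] S(S(S(S(S(add(SSZ, Z))))))
  [11] S(S(S(S(S(S(add(SZ, Z)))))))
  [12] S(S(S(S(S(S(S(add(Z, Z))))))))
  [13] S^7(Z)

Term B:
  start: add(add(add(SSZ, SZ), SSSZ), SZ)
  [1] add(add(S(add(SZ, SZ)), SSSZ), SZ)
  [2] add(S(add(add(SZ, SZ), SSSZ)), SZ)
  [3] S(add(add(add(SZ, SZ), SSSZ), SZ))
  [4] S(add(add(S(add(Z, SZ)), SSSZ), SZ))
  [5] S(add(S(add(add(Z, SZ), SSSZ)), SZ))
  [6] S(S(add(add(add(Z, SZ), SSSZ), SZ)))
  [7] S(S(add(add(SZ, SSSZ), SZ)))
  [8] S(S(add(S(add(Z, SSSZ)), SZ)))
  [9] S(S(S(add(add(Z, SSSZ), SZ))))
  [10] S(S(S(add(SSSZ, SZ))))
  [11] S(S(S(S(add(SSZ, SZ)))))
  [12] S(S(S(S(S(add(SZ, SZ))))))
  [13] S(S(S(S(S(S(add(Z, SZ)))))))
  [14] S^7(Z)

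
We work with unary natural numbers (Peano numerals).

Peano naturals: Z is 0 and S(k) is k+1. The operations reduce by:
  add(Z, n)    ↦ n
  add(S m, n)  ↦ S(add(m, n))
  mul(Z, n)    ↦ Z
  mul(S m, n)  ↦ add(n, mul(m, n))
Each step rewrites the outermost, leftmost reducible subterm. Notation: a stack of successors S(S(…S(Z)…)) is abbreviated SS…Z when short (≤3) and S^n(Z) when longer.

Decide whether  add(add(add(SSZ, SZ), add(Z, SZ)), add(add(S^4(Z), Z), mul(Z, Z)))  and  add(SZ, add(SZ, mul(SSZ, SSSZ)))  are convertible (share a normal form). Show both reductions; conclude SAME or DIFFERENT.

Answer: SAME — A ⇓ S^8(Z), B ⇓ S^8(Z)

Working:
Term A:
  start: add(add(add(SSZ, SZ), add(Z, SZ)), add(add(S^4(Z), Z), mul(Z, Z)))
  →1  add(add(S(add(SZ, SZ)), add(Z, SZ)), add(add(S^4(Z), Z), mul(Z, Z)))
  →2  add(S(add(add(SZ, SZ), add(Z, SZ))), add(add(S^4(Z), Z), mul(Z, Z)))
  →3  S(add(add(add(SZ, SZ), add(Z, SZ)), add(add(S^4(Z), Z), mul(Z, Z))))
  →4  S(add(add(S(add(Z, SZ)), add(Z, SZ)), add(add(S^4(Z), Z), mul(Z, Z))))
  →5  S(add(S(add(add(Z, SZ), add(Z, SZ))), add(add(S^4(Z), Z), mul(Z, Z))))
  →6  S(S(add(add(add(Z, SZ), add(Z, SZ)), add(add(S^4(Z), Z), mul(Z, Z)))))
  →7  S(S(add(add(SZ, add(Z, SZ)), add(add(S^4(Z), Z), mul(Z, Z)))))
  →8  S(S(add(S(add(Z, add(Z, SZ))), add(add(S^4(Z), Z), mul(Z, Z)))))
  →9  S(S(S(add(add(Z, add(Z, SZ)), add(add(S^4(Z), Z), mul(Z, Z))))))
  →10  S(S(S(add(add(Z, SZ), add(add(S^4(Z), Z), mul(Z, Z))))))
  →11  S(S(S(add(SZ, add(add(S^4(Z), Z), mul(Z, Z))))))
  →12  S(S(S(S(add(Z, add(add(S^4(Z), Z), mul(Z, Z)))))))
  →13  S(S(S(S(add(add(S^4(Z), Z), mul(Z, Z))))))
  →14  S(S(S(S(add(S(add(SSSZ, Z)), mul(Z, Z))))))
  →15  S(S(S(S(S(add(add(SSSZ, Z), mul(Z, Z)))))))
  →16  S(S(S(S(S(add(S(add(SSZ, Z)), mul(Z, Z)))))))
  →17  S(S(S(S(S(S(add(add(SSZ, Z), mul(Z, Z))))))))
  →18  S(S(S(S(S(S(add(S(add(SZ, Z)), mul(Z, Z))))))))
  →19  S(S(S(S(S(S(S(add(add(SZ, Z), mul(Z, Z)))))))))
  →20  S(S(S(S(S(S(S(add(S(add(Z, Z)), mul(Z, Z)))))))))
  →21  S(S(S(S(S(S(S(S(add(add(Z, Z), mul(Z, Z))))))))))
  →22  S(S(S(S(S(S(S(S(add(Z, mul(Z, Z))))))))))
  →23  S(S(S(S(S(S(S(S(mul(Z, Z)))))))))
  →24  S^8(Z)

Term B:
  start: add(SZ, add(SZ, mul(SSZ, SSSZ)))
  →1  S(add(Z, add(SZ, mul(SSZ, SSSZ))))
  →2  S(add(SZ, mul(SSZ, SSSZ)))
  →3  S(S(add(Z, mul(SSZ, SSSZ))))
  →4  S(S(mul(SSZ, SSSZ)))
  →5  S(S(add(SSSZ, mul(SZ, SSSZ))))
  →6  S(S(S(add(SSZ, mul(SZ, SSSZ)))))
  →7  S(S(S(S(add(SZ, mul(SZ, SSSZ))))))
  →8  S(S(S(S(S(add(Z, mul(SZ, SSSZ)))))))
  →9  S(S(S(S(S(mul(SZ, SSSZ))))))
  →10  S(S(S(S(S(add(SSSZ, mul(Z, SSSZ)))))))
  →11  S(S(S(S(S(S(add(SSZ, mul(Z, SSSZ))))))))
  →12  S(S(S(S(S(S(S(add(SZ, mul(Z, SSSZ)))))))))
  →13  S(S(S(S(S(S(S(S(add(Z, mul(Z, SSSZ))))))))))
  →14  S(S(S(S(S(S(S(S(mul(Z, SSSZ)))))))))
  →15  S^8(Z)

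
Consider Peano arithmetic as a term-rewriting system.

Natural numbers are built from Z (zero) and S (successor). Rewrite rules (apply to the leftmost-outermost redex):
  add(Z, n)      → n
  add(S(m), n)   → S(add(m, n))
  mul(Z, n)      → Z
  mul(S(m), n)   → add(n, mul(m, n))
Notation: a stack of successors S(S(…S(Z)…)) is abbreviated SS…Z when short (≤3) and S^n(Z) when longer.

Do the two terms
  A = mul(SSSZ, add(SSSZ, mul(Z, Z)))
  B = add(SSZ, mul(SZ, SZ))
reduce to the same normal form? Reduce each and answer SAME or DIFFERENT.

Term A:
  start: mul(SSSZ, add(SSSZ, mul(Z, Z)))
  step 1: add(add(SSSZ, mul(Z, Z)), mul(SSZ, add(SSSZ, mul(Z, Z))))
  step 2: add(S(add(SSZ, mul(Z, Z))), mul(SSZ, add(SSSZ, mul(Z, Z))))
  step 3: S(add(add(SSZ, mul(Z, Z)), mul(SSZ, add(SSSZ, mul(Z, Z)))))
  step 4: S(add(S(add(SZ, mul(Z, Z))), mul(SSZ, add(SSSZ, mul(Z, Z)))))
  step 5: S(S(add(add(SZ, mul(Z, Z)), mul(SSZ, add(SSSZ, mul(Z, Z))))))
  step 6: S(S(add(S(add(Z, mul(Z, Z))), mul(SSZ, add(SSSZ, mul(Z, Z))))))
  step 7: S(S(S(add(add(Z, mul(Z, Z)), mul(SSZ, add(SSSZ, mul(Z, Z)))))))
  step 8: S(S(S(add(mul(Z, Z), mul(SSZ, add(SSSZ, mul(Z, Z)))))))
  step 9: S(S(S(add(Z, mul(SSZ, add(SSSZ, mul(Z, Z)))))))
  step 10: S(S(S(mul(SSZ, add(SSSZ, mul(Z, Z))))))
  step 11: S(S(S(add(add(SSSZ, mul(Z, Z)), mul(SZ, add(SSSZ, mul(Z, Z)))))))
  step 12: S(S(S(add(S(add(SSZ, mul(Z, Z))), mul(SZ, add(SSSZ, mul(Z, Z)))))))
  step 13: S(S(S(S(add(add(SSZ, mul(Z, Z)), mul(SZ, add(SSSZ, mul(Z, Z))))))))
  step 14: S(S(S(S(add(S(add(SZ, mul(Z, Z))), mul(SZ, add(SSSZ, mul(Z, Z))))))))
  step 15: S(S(S(S(S(add(add(SZ, mul(Z, Z)), mul(SZ, add(SSSZ, mul(Z, Z)))))))))
  step 16: S(S(S(S(S(add(S(add(Z, mul(Z, Z))), mul(SZ, add(SSSZ, mul(Z, Z)))))))))
  step 17: S(S(S(S(S(S(add(add(Z, mul(Z, Z)), mul(SZ, add(SSSZ, mul(Z, Z))))))))))
  step 18: S(S(S(S(S(S(add(mul(Z, Z), mul(SZ, add(SSSZ, mul(Z, Z))))))))))
  step 19: S(S(S(S(S(S(add(Z, mul(SZ, add(SSSZ, mul(Z, Z))))))))))
  step 20: S(S(S(S(S(S(mul(SZ, add(SSSZ, mul(Z, Z)))))))))
  step 21: S(S(S(S(S(S(add(add(SSSZ, mul(Z, Z)), mul(Z, add(SSSZ, mul(Z, Z))))))))))
  step 22: S(S(S(S(S(S(add(S(add(SSZ, mul(Z, Z))), mul(Z, add(SSSZ, mul(Z, Z))))))))))
  step 23: S(S(S(S(S(S(S(add(add(SSZ, mul(Z, Z)), mul(Z, add(SSSZ, mul(Z, Z)))))))))))
  step 24: S(S(S(S(S(S(S(add(S(add(SZ, mul(Z, Z))), mul(Z, add(SSSZ, mul(Z, Z)))))))))))
  step 25: S(S(S(S(S(S(S(S(add(add(SZ, mul(Z, Z)), mul(Z, add(SSSZ, mul(Z, Z))))))))))))
  step 26: S(S(S(S(S(S(S(S(add(S(add(Z, mul(Z, Z))), mul(Z, add(SSSZ, mul(Z, Z))))))))))))
  step 27: S(S(S(S(S(S(S(S(S(add(add(Z, mul(Z, Z)), mul(Z, add(SSSZ, mul(Z, Z)))))))))))))
  step 28: S(S(S(S(S(S(S(S(S(add(mul(Z, Z), mul(Z, add(SSSZ, mul(Z, Z)))))))))))))
  step 29: S(S(S(S(S(S(S(S(S(add(Z, mul(Z, add(SSSZ, mul(Z, Z)))))))))))))
  step 30: S(S(S(S(S(S(S(S(S(mul(Z, add(SSSZ, mul(Z, Z))))))))))))
  step 31: S^9(Z)

Term B:
  start: add(SSZ, mul(SZ, SZ))
  step 1: S(add(SZ, mul(SZ, SZ)))
  step 2: S(S(add(Z, mul(SZ, SZ))))
  step 3: S(S(mul(SZ, SZ)))
  step 4: S(S(add(SZ, mul(Z, SZ))))
  step 5: S(S(S(add(Z, mul(Z, SZ)))))
  step 6: S(S(S(mul(Z, SZ))))
  step 7: SSSZ

Answer: DIFFERENT — A ⇓ S^9(Z), B ⇓ SSSZ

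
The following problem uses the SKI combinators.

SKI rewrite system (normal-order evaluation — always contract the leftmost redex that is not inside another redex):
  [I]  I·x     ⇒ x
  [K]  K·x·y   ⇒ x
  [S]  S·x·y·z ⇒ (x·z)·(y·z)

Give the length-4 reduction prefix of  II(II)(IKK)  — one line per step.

Answer: after 4 steps: IKK

Working:
  start: II(II)(IKK)
  step 1: I(II)(IKK)
  step 2: II(IKK)
  step 3: I(IKK)
  step 4: IKK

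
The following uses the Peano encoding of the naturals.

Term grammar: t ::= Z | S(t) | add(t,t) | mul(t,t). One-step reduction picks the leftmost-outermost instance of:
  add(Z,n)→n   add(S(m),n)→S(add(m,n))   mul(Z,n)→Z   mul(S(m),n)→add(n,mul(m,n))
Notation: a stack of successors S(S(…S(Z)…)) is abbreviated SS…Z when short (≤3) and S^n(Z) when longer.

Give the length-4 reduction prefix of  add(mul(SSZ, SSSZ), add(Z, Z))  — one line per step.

Answer: after 4 steps: S(add(S(add(SZ, mul(SZ, SSSZ))), add(Z, Z)))

Reduction:
  start: add(mul(SSZ, SSSZ), add(Z, Z))
  step 1: add(add(SSSZ, mul(SZ, SSSZ)), add(Z, Z))
  step 2: add(S(add(SSZ, mul(SZ, SSSZ))), add(Z, Z))
  step 3: S(add(add(SSZ, mul(SZ, SSSZ)), add(Z, Z)))
  step 4: S(add(S(add(SZ, mul(SZ, SSSZ))), add(Z, Z)))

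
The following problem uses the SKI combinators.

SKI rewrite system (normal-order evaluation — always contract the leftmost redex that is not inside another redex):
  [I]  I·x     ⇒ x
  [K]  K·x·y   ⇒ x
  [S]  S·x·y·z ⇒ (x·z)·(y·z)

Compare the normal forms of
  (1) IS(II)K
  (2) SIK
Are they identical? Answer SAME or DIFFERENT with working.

Term A:
  start: IS(II)K
  [1] S(II)K
  [2] SIK

Term B:
  start: SIK

Answer: SAME — A ⇓ SIK, B ⇓ SIK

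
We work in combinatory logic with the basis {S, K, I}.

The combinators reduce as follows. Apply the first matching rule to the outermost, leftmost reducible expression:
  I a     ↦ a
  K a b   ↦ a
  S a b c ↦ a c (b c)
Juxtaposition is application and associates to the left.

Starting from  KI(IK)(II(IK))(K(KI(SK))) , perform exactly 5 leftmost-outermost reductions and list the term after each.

Answer: after 5 steps: K(K(KI(SK)))

Working:
  start: KI(IK)(II(IK))(K(KI(SK)))
  [1] I(II(IK))(K(KI(SK)))
  [2] II(IK)(K(KI(SK)))
  [3] I(IK)(K(KI(SK)))
  [4] IK(K(KI(SK)))
  [5] K(K(KI(SK)))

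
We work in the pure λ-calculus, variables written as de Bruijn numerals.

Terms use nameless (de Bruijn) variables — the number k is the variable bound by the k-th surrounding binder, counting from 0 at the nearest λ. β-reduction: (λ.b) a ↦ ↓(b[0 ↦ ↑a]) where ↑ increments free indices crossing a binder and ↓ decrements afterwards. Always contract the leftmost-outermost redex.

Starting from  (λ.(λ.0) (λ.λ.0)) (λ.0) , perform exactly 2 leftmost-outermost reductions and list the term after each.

  start: (λ.(λ.0) (λ.λ.0)) (λ.0)
  [1] (λ.0) (λ.λ.0)
  [2] λ.λ.0

Answer: after 2 steps: λ.λ.0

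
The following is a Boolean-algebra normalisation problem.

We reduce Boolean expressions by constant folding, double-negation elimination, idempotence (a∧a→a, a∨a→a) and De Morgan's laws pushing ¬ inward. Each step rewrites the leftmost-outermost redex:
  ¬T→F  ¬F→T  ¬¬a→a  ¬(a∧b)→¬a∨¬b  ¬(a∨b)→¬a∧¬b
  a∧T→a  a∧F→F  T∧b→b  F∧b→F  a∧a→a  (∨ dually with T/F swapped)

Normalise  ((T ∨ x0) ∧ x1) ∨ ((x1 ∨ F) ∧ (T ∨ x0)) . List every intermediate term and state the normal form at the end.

Answer: normal form = x1  (in 6 steps)

Reduction:
  start: ((T ∨ x0) ∧ x1) ∨ ((x1 ∨ F) ∧ (T ∨ x0))
  →1  (T ∧ x1) ∨ ((x1 ∨ F) ∧ (T ∨ x0))
  →2  x1 ∨ ((x1 ∨ F) ∧ (T ∨ x0))
  →3  x1 ∨ (x1 ∧ (T ∨ x0))
  →4  x1 ∨ (x1 ∧ T)
  →5  x1 ∨ x1
  →6  x1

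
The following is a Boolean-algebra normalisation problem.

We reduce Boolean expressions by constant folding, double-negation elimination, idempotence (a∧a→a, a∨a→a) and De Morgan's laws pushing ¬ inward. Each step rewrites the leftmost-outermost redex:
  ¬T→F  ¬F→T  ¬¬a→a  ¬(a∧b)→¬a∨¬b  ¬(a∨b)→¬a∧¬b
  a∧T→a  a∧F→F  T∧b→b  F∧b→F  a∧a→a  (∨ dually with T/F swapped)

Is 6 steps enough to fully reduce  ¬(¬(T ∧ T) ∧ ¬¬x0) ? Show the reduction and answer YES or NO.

Answer: YES — reaches normal form T in 4 ≤ 6 steps

Reduction:
  start: ¬(¬(T ∧ T) ∧ ¬¬x0)
  →1  ¬¬(T ∧ T) ∨ ¬¬¬x0
  →2  (T ∧ T) ∨ ¬¬¬x0
  →3  T ∨ ¬¬¬x0
  →4  T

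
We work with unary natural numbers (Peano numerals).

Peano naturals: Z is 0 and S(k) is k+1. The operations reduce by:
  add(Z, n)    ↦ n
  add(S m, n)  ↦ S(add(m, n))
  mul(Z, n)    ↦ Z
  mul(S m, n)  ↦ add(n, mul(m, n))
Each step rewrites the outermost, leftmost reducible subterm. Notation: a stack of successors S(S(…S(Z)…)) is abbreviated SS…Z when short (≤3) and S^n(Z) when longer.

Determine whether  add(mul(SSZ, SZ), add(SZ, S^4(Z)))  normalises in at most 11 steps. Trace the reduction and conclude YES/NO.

Answer: NO — after 11 steps the term is S(S(S(add(Z, S^4(Z))))), not yet normal

Reduction:
  start: add(mul(SSZ, SZ), add(SZ, S^4(Z)))
  →1  add(add(SZ, mul(SZ, SZ)), add(SZ, S^4(Z)))
  →2  add(S(add(Z, mul(SZ, SZ))), add(SZ, S^4(Z)))
  →3  S(add(add(Z, mul(SZ, SZ)), add(SZ, S^4(Z))))
  →4  S(add(mul(SZ, SZ), add(SZ, S^4(Z))))
  →5  S(add(add(SZ, mul(Z, SZ)), add(SZ, S^4(Z))))
  →6  S(add(S(add(Z, mul(Z, SZ))), add(SZ, S^4(Z))))
  →7  S(S(add(add(Z, mul(Z, SZ)), add(SZ, S^4(Z)))))
  →8  S(S(add(mul(Z, SZ), add(SZ, S^4(Z)))))
  →9  S(S(add(Z, add(SZ, S^4(Z)))))
  →10  S(S(add(SZ, S^4(Z))))
  →11  S(S(S(add(Z, S^4(Z)))))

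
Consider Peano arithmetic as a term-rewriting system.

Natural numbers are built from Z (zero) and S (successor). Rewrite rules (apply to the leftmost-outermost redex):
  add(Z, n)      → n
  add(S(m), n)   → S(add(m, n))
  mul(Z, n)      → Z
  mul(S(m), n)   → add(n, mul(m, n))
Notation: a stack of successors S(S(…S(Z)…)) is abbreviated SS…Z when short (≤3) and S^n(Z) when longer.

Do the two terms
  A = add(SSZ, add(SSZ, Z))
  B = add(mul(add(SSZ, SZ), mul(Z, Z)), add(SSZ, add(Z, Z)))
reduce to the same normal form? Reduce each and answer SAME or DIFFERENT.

Term A:
  start: add(SSZ, add(SSZ, Z))
  step 1: S(add(SZ, add(SSZ, Z)))
  step 2: S(S(add(Z, add(SSZ, Z))))
  step 3: S(S(add(SSZ, Z)))
  step 4: S(S(S(add(SZ, Z))))
  step 5: S(S(S(S(add(Z, Z)))))
  step 6: S^4(Z)

Term B:
  start: add(mul(add(SSZ, SZ), mul(Z, Z)), add(SSZ, add(Z, Z)))
  step 1: add(mul(S(add(SZ, SZ)), mul(Z, Z)), add(SSZ, add(Z, Z)))
  step 2: add(add(mul(Z, Z), mul(add(SZ, SZ), mul(Z, Z))), add(SSZ, add(Z, Z)))
  step 3: add(add(Z, mul(add(SZ, SZ), mul(Z, Z))), add(SSZ, add(Z, Z)))
  step 4: add(mul(add(SZ, SZ), mul(Z, Z)), add(SSZ, add(Z, Z)))
  step 5: add(mul(S(add(Z, SZ)), mul(Z, Z)), add(SSZ, add(Z, Z)))
  step 6: add(add(mul(Z, Z), mul(add(Z, SZ), mul(Z, Z))), add(SSZ, add(Z, Z)))
  step 7: add(add(Z, mul(add(Z, SZ), mul(Z, Z))), add(SSZ, add(Z, Z)))
  step 8: add(mul(add(Z, SZ), mul(Z, Z)), add(SSZ, add(Z, Z)))
  step 9: add(mul(SZ, mul(Z, Z)), add(SSZ, add(Z, Z)))
  step 10: add(add(mul(Z, Z), mul(Z, mul(Z, Z))), add(SSZ, add(Z, Z)))
  step 11: add(add(Z, mul(Z, mul(Z, Z))), add(SSZ, add(Z, Z)))
  step 12: add(mul(Z, mul(Z, Z)), add(SSZ, add(Z, Z)))
  step 13: add(Z, add(SSZ, add(Z, Z)))
  step 14: add(SSZ, add(Z, Z))
  step 15: S(add(SZ, add(Z, Z)))
  step 16: S(S(add(Z, add(Z, Z))))
  step 17: S(S(add(Z, Z)))
  step 18: SSZ

Answer: DIFFERENT — A ⇓ S^4(Z), B ⇓ SSZ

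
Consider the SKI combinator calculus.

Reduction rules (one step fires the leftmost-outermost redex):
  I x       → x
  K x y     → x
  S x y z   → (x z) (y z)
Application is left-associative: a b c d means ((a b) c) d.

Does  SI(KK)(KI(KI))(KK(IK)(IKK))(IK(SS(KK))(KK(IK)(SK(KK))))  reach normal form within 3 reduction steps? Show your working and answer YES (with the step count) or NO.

Answer: NO — after 3 steps the term is I(KK(KI(KI)))(KK(IK)(IKK))(IK(SS(KK))(KK(IK)(SK(KK)))), not yet normal

Derivation:
  start: SI(KK)(KI(KI))(KK(IK)(IKK))(IK(SS(KK))(KK(IK)(SK(KK))))
  [1] I(KI(KI))(KK(KI(KI)))(KK(IK)(IKK))(IK(SS(KK))(KK(IK)(SK(KK))))
  [2] KI(KI)(KK(KI(KI)))(KK(IK)(IKK))(IK(SS(KK))(KK(IK)(SK(KK))))
  [3] I(KK(KI(KI)))(KK(IK)(IKK))(IK(SS(KK))(KK(IK)(SK(KK))))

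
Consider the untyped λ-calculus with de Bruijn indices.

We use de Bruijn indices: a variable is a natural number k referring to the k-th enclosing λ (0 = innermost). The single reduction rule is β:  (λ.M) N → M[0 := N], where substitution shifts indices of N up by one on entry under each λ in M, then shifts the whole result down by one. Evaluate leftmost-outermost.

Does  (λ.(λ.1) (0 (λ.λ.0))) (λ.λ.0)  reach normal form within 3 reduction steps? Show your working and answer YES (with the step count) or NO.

Answer: YES — reaches normal form λ.λ.0 in 2 ≤ 3 steps

Derivation:
  start: (λ.(λ.1) (0 (λ.λ.0))) (λ.λ.0)
  [1] (λ.λ.λ.0) ((λ.λ.0) (λ.λ.0))
  [2] λ.λ.0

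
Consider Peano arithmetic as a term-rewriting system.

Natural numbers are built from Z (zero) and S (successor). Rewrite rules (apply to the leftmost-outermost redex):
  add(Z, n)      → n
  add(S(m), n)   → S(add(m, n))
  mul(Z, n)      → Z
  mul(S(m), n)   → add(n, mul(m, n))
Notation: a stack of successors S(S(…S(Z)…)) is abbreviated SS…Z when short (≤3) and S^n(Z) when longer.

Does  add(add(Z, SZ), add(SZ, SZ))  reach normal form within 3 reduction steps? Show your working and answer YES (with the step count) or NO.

  start: add(add(Z, SZ), add(SZ, SZ))
  step 1: add(SZ, add(SZ, SZ))
  step 2: S(add(Z, add(SZ, SZ)))
  step 3: S(add(SZ, SZ))

Answer: NO — after 3 steps the term is S(add(SZ, SZ)), not yet normal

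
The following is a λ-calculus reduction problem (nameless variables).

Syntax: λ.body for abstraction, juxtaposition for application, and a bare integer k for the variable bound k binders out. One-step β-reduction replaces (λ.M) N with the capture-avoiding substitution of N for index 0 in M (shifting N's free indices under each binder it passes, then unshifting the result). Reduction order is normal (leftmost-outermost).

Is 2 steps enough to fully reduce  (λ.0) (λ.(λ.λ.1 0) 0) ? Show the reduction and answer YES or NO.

  start: (λ.0) (λ.(λ.λ.1 0) 0)
  step 1: λ.(λ.λ.1 0) 0
  step 2: λ.λ.1 0

Answer: YES — reaches normal form λ.λ.1 0 in 2 ≤ 2 steps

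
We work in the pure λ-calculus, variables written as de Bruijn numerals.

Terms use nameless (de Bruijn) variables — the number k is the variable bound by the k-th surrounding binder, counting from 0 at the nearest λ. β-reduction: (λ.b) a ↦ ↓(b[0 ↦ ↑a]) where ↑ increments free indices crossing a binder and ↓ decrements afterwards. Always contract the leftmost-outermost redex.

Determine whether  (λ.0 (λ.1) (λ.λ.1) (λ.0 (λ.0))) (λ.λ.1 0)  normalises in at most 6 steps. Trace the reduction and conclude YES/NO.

  start: (λ.0 (λ.1) (λ.λ.1) (λ.0 (λ.0))) (λ.λ.1 0)
  step 1: (λ.λ.1 0) (λ.λ.λ.1 0) (λ.λ.1) (λ.0 (λ.0))
  step 2: (λ.(λ.λ.λ.1 0) 0) (λ.λ.1) (λ.0 (λ.0))
  step 3: (λ.λ.λ.1 0) (λ.λ.1) (λ.0 (λ.0))
  step 4: (λ.λ.1 0) (λ.0 (λ.0))
  step 5: λ.(λ.0 (λ.0)) 0
  step 6: λ.0 (λ.0)

Answer: YES — reaches normal form λ.0 (λ.0) in 6 ≤ 6 steps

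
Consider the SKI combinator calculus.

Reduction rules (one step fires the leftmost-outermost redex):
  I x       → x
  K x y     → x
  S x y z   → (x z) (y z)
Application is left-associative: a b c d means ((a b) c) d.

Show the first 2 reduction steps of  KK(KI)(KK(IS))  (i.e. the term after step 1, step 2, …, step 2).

  start: KK(KI)(KK(IS))
  →1  K(KK(IS))
  →2  KK

Answer: after 2 steps: KK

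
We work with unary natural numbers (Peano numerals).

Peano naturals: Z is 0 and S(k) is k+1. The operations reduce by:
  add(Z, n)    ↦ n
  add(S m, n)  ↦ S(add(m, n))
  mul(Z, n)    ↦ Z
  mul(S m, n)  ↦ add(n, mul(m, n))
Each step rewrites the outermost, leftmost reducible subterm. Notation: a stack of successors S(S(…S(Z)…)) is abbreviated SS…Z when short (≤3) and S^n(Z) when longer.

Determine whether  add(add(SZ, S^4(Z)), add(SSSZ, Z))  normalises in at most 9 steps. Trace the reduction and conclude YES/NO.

  start: add(add(SZ, S^4(Z)), add(SSSZ, Z))
  step 1: add(S(add(Z, S^4(Z))), add(SSSZ, Z))
  step 2: S(add(add(Z, S^4(Z)), add(SSSZ, Z)))
  step 3: S(add(S^4(Z), add(SSSZ, Z)))
  step 4: S(S(add(SSSZ, add(SSSZ, Z))))
  step 5: S(S(S(add(SSZ, add(SSSZ, Z)))))
  step 6: S(S(S(S(add(SZ, add(SSSZ, Z))))))
  step 7: S(S(S(S(S(add(Z, add(SSSZ, Z)))))))
  step 8: S(S(S(S(S(add(SSSZ, Z))))))
  step 9: S(S(S(S(S(S(add(SSZ, Z)))))))

Answer: NO — after 9 steps the term is S(S(S(S(S(S(add(SSZ, Z))))))), not yet normal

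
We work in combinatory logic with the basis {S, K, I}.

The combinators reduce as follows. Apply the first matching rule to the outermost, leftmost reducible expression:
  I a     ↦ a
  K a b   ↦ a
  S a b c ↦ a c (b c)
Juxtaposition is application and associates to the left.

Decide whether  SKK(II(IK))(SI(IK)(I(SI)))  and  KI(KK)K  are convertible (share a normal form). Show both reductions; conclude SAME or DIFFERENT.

Answer: DIFFERENT — A ⇓ K(SI(K(SI))), B ⇓ K

Working:
Term A:
  start: SKK(II(IK))(SI(IK)(I(SI)))
  [1] K(II(IK))(K(II(IK)))(SI(IK)(I(SI)))
  [2] II(IK)(SI(IK)(I(SI)))
  [3] I(IK)(SI(IK)(I(SI)))
  [4] IK(SI(IK)(I(SI)))
  [5] K(SI(IK)(I(SI)))
  [6] K(I(I(SI))(IK(I(SI))))
  [7] K(I(SI)(IK(I(SI))))
  [8] K(SI(IK(I(SI))))
  [9] K(SI(K(I(SI))))
  [10] K(SI(K(SI)))

Term B:
  start: KI(KK)K
  [1] IK
  [2] K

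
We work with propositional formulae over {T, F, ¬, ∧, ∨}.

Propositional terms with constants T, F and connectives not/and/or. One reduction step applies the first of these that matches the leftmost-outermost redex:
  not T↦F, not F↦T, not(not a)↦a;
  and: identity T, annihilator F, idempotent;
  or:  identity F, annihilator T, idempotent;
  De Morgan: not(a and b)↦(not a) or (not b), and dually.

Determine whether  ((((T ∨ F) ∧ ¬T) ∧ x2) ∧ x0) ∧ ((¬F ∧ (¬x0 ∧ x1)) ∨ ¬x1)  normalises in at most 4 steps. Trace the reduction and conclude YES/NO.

  start: ((((T ∨ F) ∧ ¬T) ∧ x2) ∧ x0) ∧ ((¬F ∧ (¬x0 ∧ x1)) ∨ ¬x1)
  [1] (((T ∧ ¬T) ∧ x2) ∧ x0) ∧ ((¬F ∧ (¬x0 ∧ x1)) ∨ ¬x1)
  [2] ((¬T ∧ x2) ∧ x0) ∧ ((¬F ∧ (¬x0 ∧ x1)) ∨ ¬x1)
  [3] ((F ∧ x2) ∧ x0) ∧ ((¬F ∧ (¬x0 ∧ x1)) ∨ ¬x1)
  [4] (F ∧ x0) ∧ ((¬F ∧ (¬x0 ∧ x1)) ∨ ¬x1)

Answer: NO — after 4 steps the term is (F ∧ x0) ∧ ((¬F ∧ (¬x0 ∧ x1)) ∨ ¬x1), not yet normal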